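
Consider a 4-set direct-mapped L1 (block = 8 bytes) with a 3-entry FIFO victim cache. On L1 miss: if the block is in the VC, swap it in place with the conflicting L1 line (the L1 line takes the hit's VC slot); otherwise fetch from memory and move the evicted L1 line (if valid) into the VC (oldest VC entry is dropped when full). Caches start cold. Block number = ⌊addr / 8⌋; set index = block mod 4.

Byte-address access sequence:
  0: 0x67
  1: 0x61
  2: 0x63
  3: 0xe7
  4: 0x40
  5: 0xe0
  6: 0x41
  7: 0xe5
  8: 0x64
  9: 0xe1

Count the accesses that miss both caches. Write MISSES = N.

MISSES = 3

0: 0x67 (blk 12, set 0) → MISS  vc=[]
1: 0x61 (blk 12, set 0) → L1-HIT  vc=[]
2: 0x63 (blk 12, set 0) → L1-HIT  vc=[]
3: 0xe7 (blk 28, set 0) → MISS  vc=[12]
4: 0x40 (blk 8, set 0) → MISS  vc=[12, 28]
5: 0xe0 (blk 28, set 0) → VC-HIT  vc=[12, 8]
6: 0x41 (blk 8, set 0) → VC-HIT  vc=[12, 28]
7: 0xe5 (blk 28, set 0) → VC-HIT  vc=[12, 8]
8: 0x64 (blk 12, set 0) → VC-HIT  vc=[28, 8]
9: 0xe1 (blk 28, set 0) → VC-HIT  vc=[12, 8]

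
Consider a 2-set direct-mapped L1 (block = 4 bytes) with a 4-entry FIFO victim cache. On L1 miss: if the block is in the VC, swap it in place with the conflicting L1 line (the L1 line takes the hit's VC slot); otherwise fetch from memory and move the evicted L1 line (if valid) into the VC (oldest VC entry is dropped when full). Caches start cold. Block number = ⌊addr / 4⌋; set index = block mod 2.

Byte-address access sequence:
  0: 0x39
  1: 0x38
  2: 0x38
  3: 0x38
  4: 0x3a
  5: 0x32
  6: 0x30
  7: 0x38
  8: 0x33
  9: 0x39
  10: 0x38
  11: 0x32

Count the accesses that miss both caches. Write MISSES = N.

MISSES = 2

#0 0x39→b14/s0 MISS; vc=[]
#1 0x38→b14/s0 L1-HIT; vc=[]
#2 0x38→b14/s0 L1-HIT; vc=[]
#3 0x38→b14/s0 L1-HIT; vc=[]
#4 0x3a→b14/s0 L1-HIT; vc=[]
#5 0x32→b12/s0 MISS; vc=[14]
#6 0x30→b12/s0 L1-HIT; vc=[14]
#7 0x38→b14/s0 VC-HIT; vc=[12]
#8 0x33→b12/s0 VC-HIT; vc=[14]
#9 0x39→b14/s0 VC-HIT; vc=[12]
#10 0x38→b14/s0 L1-HIT; vc=[12]
#11 0x32→b12/s0 VC-HIT; vc=[14]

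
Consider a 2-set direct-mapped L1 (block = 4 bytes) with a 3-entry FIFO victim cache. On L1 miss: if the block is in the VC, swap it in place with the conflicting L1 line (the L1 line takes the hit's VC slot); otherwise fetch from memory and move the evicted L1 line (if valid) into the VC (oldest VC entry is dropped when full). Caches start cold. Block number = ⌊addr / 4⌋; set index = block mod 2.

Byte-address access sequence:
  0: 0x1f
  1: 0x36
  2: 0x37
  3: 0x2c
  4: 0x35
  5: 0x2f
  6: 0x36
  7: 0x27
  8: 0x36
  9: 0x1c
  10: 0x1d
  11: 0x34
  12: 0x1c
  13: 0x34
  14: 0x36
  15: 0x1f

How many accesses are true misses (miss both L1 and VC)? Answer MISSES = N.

MISSES = 4

  [0] addr=0x1f blk=7 s=1: MISS | VC []
  [1] addr=0x36 blk=13 s=1: MISS | VC [7]
  [2] addr=0x37 blk=13 s=1: L1-HIT | VC [7]
  [3] addr=0x2c blk=11 s=1: MISS | VC [7, 13]
  [4] addr=0x35 blk=13 s=1: VC-HIT | VC [7, 11]
  [5] addr=0x2f blk=11 s=1: VC-HIT | VC [7, 13]
  [6] addr=0x36 blk=13 s=1: VC-HIT | VC [7, 11]
  [7] addr=0x27 blk=9 s=1: MISS | VC [7, 11, 13]
  [8] addr=0x36 blk=13 s=1: VC-HIT | VC [7, 11, 9]
  [9] addr=0x1c blk=7 s=1: VC-HIT | VC [13, 11, 9]
  [10] addr=0x1d blk=7 s=1: L1-HIT | VC [13, 11, 9]
  [11] addr=0x34 blk=13 s=1: VC-HIT | VC [7, 11, 9]
  [12] addr=0x1c blk=7 s=1: VC-HIT | VC [13, 11, 9]
  [13] addr=0x34 blk=13 s=1: VC-HIT | VC [7, 11, 9]
  [14] addr=0x36 blk=13 s=1: L1-HIT | VC [7, 11, 9]
  [15] addr=0x1f blk=7 s=1: VC-HIT | VC [13, 11, 9]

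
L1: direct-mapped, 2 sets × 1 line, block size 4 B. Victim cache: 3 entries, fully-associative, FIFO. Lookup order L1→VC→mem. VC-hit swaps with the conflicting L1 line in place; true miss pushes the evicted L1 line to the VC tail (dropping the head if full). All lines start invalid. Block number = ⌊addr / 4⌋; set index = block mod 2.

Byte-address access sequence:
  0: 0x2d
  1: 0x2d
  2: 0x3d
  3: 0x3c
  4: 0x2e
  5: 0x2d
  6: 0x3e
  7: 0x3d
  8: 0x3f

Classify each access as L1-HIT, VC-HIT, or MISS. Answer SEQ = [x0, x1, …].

SEQ = [MISS, L1-HIT, MISS, L1-HIT, VC-HIT, L1-HIT, VC-HIT, L1-HIT, L1-HIT]

0: 0x2d (blk 11, set 1) → MISS  vc=[]
1: 0x2d (blk 11, set 1) → L1-HIT  vc=[]
2: 0x3d (blk 15, set 1) → MISS  vc=[11]
3: 0x3c (blk 15, set 1) → L1-HIT  vc=[11]
4: 0x2e (blk 11, set 1) → VC-HIT  vc=[15]
5: 0x2d (blk 11, set 1) → L1-HIT  vc=[15]
6: 0x3e (blk 15, set 1) → VC-HIT  vc=[11]
7: 0x3d (blk 15, set 1) → L1-HIT  vc=[11]
8: 0x3f (blk 15, set 1) → L1-HIT  vc=[11]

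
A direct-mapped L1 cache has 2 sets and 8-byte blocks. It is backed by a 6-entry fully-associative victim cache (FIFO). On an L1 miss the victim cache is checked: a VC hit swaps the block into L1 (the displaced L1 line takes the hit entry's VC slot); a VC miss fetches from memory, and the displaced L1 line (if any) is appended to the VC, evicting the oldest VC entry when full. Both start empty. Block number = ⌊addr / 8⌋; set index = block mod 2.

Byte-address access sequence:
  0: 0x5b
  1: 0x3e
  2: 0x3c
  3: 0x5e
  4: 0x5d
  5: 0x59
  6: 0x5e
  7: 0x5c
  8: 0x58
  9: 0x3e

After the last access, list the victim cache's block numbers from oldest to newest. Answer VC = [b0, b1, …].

#0 0x5b→b11/s1 MISS; vc=[]
#1 0x3e→b7/s1 MISS; vc=[11]
#2 0x3c→b7/s1 L1-HIT; vc=[11]
#3 0x5e→b11/s1 VC-HIT; vc=[7]
#4 0x5d→b11/s1 L1-HIT; vc=[7]
#5 0x59→b11/s1 L1-HIT; vc=[7]
#6 0x5e→b11/s1 L1-HIT; vc=[7]
#7 0x5c→b11/s1 L1-HIT; vc=[7]
#8 0x58→b11/s1 L1-HIT; vc=[7]
#9 0x3e→b7/s1 VC-HIT; vc=[11]

VC = [11]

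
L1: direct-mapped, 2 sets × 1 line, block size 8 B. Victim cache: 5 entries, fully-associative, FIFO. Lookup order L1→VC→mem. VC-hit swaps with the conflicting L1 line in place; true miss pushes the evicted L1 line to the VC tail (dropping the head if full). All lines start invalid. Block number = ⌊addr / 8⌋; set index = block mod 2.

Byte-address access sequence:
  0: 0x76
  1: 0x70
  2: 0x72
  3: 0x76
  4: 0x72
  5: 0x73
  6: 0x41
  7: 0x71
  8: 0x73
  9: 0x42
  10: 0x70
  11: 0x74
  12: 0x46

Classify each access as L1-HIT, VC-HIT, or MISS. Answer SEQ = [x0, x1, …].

SEQ = [MISS, L1-HIT, L1-HIT, L1-HIT, L1-HIT, L1-HIT, MISS, VC-HIT, L1-HIT, VC-HIT, VC-HIT, L1-HIT, VC-HIT]

0: 0x76 (blk 14, set 0) → MISS  vc=[]
1: 0x70 (blk 14, set 0) → L1-HIT  vc=[]
2: 0x72 (blk 14, set 0) → L1-HIT  vc=[]
3: 0x76 (blk 14, set 0) → L1-HIT  vc=[]
4: 0x72 (blk 14, set 0) → L1-HIT  vc=[]
5: 0x73 (blk 14, set 0) → L1-HIT  vc=[]
6: 0x41 (blk 8, set 0) → MISS  vc=[14]
7: 0x71 (blk 14, set 0) → VC-HIT  vc=[8]
8: 0x73 (blk 14, set 0) → L1-HIT  vc=[8]
9: 0x42 (blk 8, set 0) → VC-HIT  vc=[14]
10: 0x70 (blk 14, set 0) → VC-HIT  vc=[8]
11: 0x74 (blk 14, set 0) → L1-HIT  vc=[8]
12: 0x46 (blk 8, set 0) → VC-HIT  vc=[14]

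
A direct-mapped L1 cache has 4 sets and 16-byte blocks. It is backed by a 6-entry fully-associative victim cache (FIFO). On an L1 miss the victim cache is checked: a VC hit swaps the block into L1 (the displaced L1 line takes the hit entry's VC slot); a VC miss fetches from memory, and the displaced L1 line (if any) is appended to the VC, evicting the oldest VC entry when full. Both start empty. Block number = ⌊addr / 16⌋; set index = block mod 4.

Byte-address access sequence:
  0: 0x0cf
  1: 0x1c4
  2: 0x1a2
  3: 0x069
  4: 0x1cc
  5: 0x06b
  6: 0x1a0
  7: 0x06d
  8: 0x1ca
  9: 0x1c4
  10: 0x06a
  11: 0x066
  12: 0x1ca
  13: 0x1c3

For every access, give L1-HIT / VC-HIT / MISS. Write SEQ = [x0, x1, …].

SEQ = [MISS, MISS, MISS, MISS, L1-HIT, L1-HIT, VC-HIT, VC-HIT, L1-HIT, L1-HIT, L1-HIT, L1-HIT, L1-HIT, L1-HIT]

#0 0xcf→b12/s0 MISS; vc=[]
#1 0x1c4→b28/s0 MISS; vc=[12]
#2 0x1a2→b26/s2 MISS; vc=[12]
#3 0x69→b6/s2 MISS; vc=[12,26]
#4 0x1cc→b28/s0 L1-HIT; vc=[12,26]
#5 0x6b→b6/s2 L1-HIT; vc=[12,26]
#6 0x1a0→b26/s2 VC-HIT; vc=[12,6]
#7 0x6d→b6/s2 VC-HIT; vc=[12,26]
#8 0x1ca→b28/s0 L1-HIT; vc=[12,26]
#9 0x1c4→b28/s0 L1-HIT; vc=[12,26]
#10 0x6a→b6/s2 L1-HIT; vc=[12,26]
#11 0x66→b6/s2 L1-HIT; vc=[12,26]
#12 0x1ca→b28/s0 L1-HIT; vc=[12,26]
#13 0x1c3→b28/s0 L1-HIT; vc=[12,26]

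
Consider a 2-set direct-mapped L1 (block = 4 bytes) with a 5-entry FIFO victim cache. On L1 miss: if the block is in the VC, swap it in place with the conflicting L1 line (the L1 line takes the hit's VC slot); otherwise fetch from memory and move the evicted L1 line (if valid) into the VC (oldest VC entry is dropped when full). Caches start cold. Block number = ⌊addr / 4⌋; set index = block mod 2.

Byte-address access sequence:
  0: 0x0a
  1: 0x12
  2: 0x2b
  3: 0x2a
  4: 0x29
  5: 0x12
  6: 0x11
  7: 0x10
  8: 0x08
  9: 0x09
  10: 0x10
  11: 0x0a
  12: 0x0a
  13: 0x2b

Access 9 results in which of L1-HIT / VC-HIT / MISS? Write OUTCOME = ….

OUTCOME = L1-HIT

0: 0xa (blk 2, set 0) → MISS  vc=[]
1: 0x12 (blk 4, set 0) → MISS  vc=[2]
2: 0x2b (blk 10, set 0) → MISS  vc=[2, 4]
3: 0x2a (blk 10, set 0) → L1-HIT  vc=[2, 4]
4: 0x29 (blk 10, set 0) → L1-HIT  vc=[2, 4]
5: 0x12 (blk 4, set 0) → VC-HIT  vc=[2, 10]
6: 0x11 (blk 4, set 0) → L1-HIT  vc=[2, 10]
7: 0x10 (blk 4, set 0) → L1-HIT  vc=[2, 10]
8: 0x8 (blk 2, set 0) → VC-HIT  vc=[4, 10]
9: 0x9 (blk 2, set 0) → L1-HIT  vc=[4, 10]
10: 0x10 (blk 4, set 0) → VC-HIT  vc=[2, 10]
11: 0xa (blk 2, set 0) → VC-HIT  vc=[4, 10]
12: 0xa (blk 2, set 0) → L1-HIT  vc=[4, 10]
13: 0x2b (blk 10, set 0) → VC-HIT  vc=[4, 2]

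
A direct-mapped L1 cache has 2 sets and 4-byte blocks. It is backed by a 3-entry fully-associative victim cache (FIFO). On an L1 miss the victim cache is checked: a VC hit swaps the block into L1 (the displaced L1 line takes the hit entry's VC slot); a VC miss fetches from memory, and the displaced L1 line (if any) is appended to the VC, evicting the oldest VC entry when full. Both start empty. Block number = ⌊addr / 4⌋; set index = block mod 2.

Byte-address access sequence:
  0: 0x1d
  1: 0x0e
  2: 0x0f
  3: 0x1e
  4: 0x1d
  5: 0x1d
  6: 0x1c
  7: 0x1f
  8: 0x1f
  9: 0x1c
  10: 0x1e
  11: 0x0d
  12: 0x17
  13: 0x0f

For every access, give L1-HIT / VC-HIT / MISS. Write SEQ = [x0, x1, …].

SEQ = [MISS, MISS, L1-HIT, VC-HIT, L1-HIT, L1-HIT, L1-HIT, L1-HIT, L1-HIT, L1-HIT, L1-HIT, VC-HIT, MISS, VC-HIT]

  [0] addr=0x1d blk=7 s=1: MISS | VC []
  [1] addr=0xe blk=3 s=1: MISS | VC [7]
  [2] addr=0xf blk=3 s=1: L1-HIT | VC [7]
  [3] addr=0x1e blk=7 s=1: VC-HIT | VC [3]
  [4] addr=0x1d blk=7 s=1: L1-HIT | VC [3]
  [5] addr=0x1d blk=7 s=1: L1-HIT | VC [3]
  [6] addr=0x1c blk=7 s=1: L1-HIT | VC [3]
  [7] addr=0x1f blk=7 s=1: L1-HIT | VC [3]
  [8] addr=0x1f blk=7 s=1: L1-HIT | VC [3]
  [9] addr=0x1c blk=7 s=1: L1-HIT | VC [3]
  [10] addr=0x1e blk=7 s=1: L1-HIT | VC [3]
  [11] addr=0xd blk=3 s=1: VC-HIT | VC [7]
  [12] addr=0x17 blk=5 s=1: MISS | VC [7, 3]
  [13] addr=0xf blk=3 s=1: VC-HIT | VC [7, 5]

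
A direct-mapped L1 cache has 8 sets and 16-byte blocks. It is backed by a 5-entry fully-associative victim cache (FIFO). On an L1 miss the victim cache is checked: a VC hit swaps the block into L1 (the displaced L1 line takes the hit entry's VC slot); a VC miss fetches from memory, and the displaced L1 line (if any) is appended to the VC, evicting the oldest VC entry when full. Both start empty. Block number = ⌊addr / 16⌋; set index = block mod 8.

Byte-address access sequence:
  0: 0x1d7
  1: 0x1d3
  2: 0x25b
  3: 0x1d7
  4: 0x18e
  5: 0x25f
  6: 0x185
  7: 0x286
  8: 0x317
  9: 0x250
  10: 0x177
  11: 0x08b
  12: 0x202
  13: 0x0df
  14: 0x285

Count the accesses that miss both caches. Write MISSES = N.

MISSES = 9

0: 0x1d7 (blk 29, set 5) → MISS  vc=[]
1: 0x1d3 (blk 29, set 5) → L1-HIT  vc=[]
2: 0x25b (blk 37, set 5) → MISS  vc=[29]
3: 0x1d7 (blk 29, set 5) → VC-HIT  vc=[37]
4: 0x18e (blk 24, set 0) → MISS  vc=[37]
5: 0x25f (blk 37, set 5) → VC-HIT  vc=[29]
6: 0x185 (blk 24, set 0) → L1-HIT  vc=[29]
7: 0x286 (blk 40, set 0) → MISS  vc=[29, 24]
8: 0x317 (blk 49, set 1) → MISS  vc=[29, 24]
9: 0x250 (blk 37, set 5) → L1-HIT  vc=[29, 24]
10: 0x177 (blk 23, set 7) → MISS  vc=[29, 24]
11: 0x8b (blk 8, set 0) → MISS  vc=[29, 24, 40]
12: 0x202 (blk 32, set 0) → MISS  vc=[29, 24, 40, 8]
13: 0xdf (blk 13, set 5) → MISS  vc=[29, 24, 40, 8, 37]
14: 0x285 (blk 40, set 0) → VC-HIT  vc=[29, 24, 32, 8, 37]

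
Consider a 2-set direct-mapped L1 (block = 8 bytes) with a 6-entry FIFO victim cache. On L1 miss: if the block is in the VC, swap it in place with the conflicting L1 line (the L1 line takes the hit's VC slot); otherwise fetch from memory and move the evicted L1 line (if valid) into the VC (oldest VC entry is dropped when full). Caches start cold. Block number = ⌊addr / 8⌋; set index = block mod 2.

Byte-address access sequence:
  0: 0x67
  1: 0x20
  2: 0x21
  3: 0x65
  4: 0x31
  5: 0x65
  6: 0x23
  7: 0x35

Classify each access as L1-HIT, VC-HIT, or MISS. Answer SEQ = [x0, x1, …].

#0 0x67→b12/s0 MISS; vc=[]
#1 0x20→b4/s0 MISS; vc=[12]
#2 0x21→b4/s0 L1-HIT; vc=[12]
#3 0x65→b12/s0 VC-HIT; vc=[4]
#4 0x31→b6/s0 MISS; vc=[4,12]
#5 0x65→b12/s0 VC-HIT; vc=[4,6]
#6 0x23→b4/s0 VC-HIT; vc=[12,6]
#7 0x35→b6/s0 VC-HIT; vc=[12,4]

SEQ = [MISS, MISS, L1-HIT, VC-HIT, MISS, VC-HIT, VC-HIT, VC-HIT]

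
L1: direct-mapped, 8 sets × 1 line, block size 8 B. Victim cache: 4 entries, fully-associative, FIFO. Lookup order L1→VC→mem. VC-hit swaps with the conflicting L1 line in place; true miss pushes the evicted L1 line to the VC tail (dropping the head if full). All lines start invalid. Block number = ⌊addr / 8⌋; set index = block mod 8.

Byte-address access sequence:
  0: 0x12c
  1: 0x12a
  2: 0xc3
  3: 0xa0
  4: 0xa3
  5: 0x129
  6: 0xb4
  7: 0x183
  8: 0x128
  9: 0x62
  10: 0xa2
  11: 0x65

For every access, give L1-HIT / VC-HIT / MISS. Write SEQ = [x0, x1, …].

SEQ = [MISS, L1-HIT, MISS, MISS, L1-HIT, L1-HIT, MISS, MISS, L1-HIT, MISS, VC-HIT, VC-HIT]

0: 0x12c (blk 37, set 5) → MISS  vc=[]
1: 0x12a (blk 37, set 5) → L1-HIT  vc=[]
2: 0xc3 (blk 24, set 0) → MISS  vc=[]
3: 0xa0 (blk 20, set 4) → MISS  vc=[]
4: 0xa3 (blk 20, set 4) → L1-HIT  vc=[]
5: 0x129 (blk 37, set 5) → L1-HIT  vc=[]
6: 0xb4 (blk 22, set 6) → MISS  vc=[]
7: 0x183 (blk 48, set 0) → MISS  vc=[24]
8: 0x128 (blk 37, set 5) → L1-HIT  vc=[24]
9: 0x62 (blk 12, set 4) → MISS  vc=[24, 20]
10: 0xa2 (blk 20, set 4) → VC-HIT  vc=[24, 12]
11: 0x65 (blk 12, set 4) → VC-HIT  vc=[24, 20]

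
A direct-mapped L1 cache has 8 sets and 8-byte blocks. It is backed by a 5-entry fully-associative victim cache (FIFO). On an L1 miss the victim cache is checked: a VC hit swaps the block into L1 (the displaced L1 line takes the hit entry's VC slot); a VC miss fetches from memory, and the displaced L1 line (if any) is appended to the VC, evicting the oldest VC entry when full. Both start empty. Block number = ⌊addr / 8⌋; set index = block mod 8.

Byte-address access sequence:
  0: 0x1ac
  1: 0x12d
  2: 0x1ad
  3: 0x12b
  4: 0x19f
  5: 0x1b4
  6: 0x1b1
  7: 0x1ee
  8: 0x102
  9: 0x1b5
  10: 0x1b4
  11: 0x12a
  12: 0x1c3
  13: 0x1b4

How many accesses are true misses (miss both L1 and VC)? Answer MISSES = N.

MISSES = 7

0: 0x1ac (blk 53, set 5) → MISS  vc=[]
1: 0x12d (blk 37, set 5) → MISS  vc=[53]
2: 0x1ad (blk 53, set 5) → VC-HIT  vc=[37]
3: 0x12b (blk 37, set 5) → VC-HIT  vc=[53]
4: 0x19f (blk 51, set 3) → MISS  vc=[53]
5: 0x1b4 (blk 54, set 6) → MISS  vc=[53]
6: 0x1b1 (blk 54, set 6) → L1-HIT  vc=[53]
7: 0x1ee (blk 61, set 5) → MISS  vc=[53, 37]
8: 0x102 (blk 32, set 0) → MISS  vc=[53, 37]
9: 0x1b5 (blk 54, set 6) → L1-HIT  vc=[53, 37]
10: 0x1b4 (blk 54, set 6) → L1-HIT  vc=[53, 37]
11: 0x12a (blk 37, set 5) → VC-HIT  vc=[53, 61]
12: 0x1c3 (blk 56, set 0) → MISS  vc=[53, 61, 32]
13: 0x1b4 (blk 54, set 6) → L1-HIT  vc=[53, 61, 32]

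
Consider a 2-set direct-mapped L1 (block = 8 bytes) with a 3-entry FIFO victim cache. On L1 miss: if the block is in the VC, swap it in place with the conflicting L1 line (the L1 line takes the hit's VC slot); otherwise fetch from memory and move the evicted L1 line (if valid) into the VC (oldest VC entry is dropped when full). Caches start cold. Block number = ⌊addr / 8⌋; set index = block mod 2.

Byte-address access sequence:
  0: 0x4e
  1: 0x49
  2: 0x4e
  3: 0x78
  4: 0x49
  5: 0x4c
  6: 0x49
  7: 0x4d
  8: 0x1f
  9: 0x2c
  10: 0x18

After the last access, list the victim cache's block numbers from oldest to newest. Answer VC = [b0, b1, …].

0: 0x4e (blk 9, set 1) → MISS  vc=[]
1: 0x49 (blk 9, set 1) → L1-HIT  vc=[]
2: 0x4e (blk 9, set 1) → L1-HIT  vc=[]
3: 0x78 (blk 15, set 1) → MISS  vc=[9]
4: 0x49 (blk 9, set 1) → VC-HIT  vc=[15]
5: 0x4c (blk 9, set 1) → L1-HIT  vc=[15]
6: 0x49 (blk 9, set 1) → L1-HIT  vc=[15]
7: 0x4d (blk 9, set 1) → L1-HIT  vc=[15]
8: 0x1f (blk 3, set 1) → MISS  vc=[15, 9]
9: 0x2c (blk 5, set 1) → MISS  vc=[15, 9, 3]
10: 0x18 (blk 3, set 1) → VC-HIT  vc=[15, 9, 5]

VC = [15, 9, 5]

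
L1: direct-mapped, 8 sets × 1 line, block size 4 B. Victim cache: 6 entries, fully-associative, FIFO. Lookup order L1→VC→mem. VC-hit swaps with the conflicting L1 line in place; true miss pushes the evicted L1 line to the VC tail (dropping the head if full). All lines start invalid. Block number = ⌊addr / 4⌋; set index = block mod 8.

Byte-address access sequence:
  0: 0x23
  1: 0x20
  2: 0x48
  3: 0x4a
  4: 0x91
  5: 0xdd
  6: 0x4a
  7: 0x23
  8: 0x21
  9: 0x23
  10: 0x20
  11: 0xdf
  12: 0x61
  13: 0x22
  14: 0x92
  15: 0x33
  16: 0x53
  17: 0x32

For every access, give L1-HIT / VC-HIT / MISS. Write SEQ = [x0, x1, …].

#0 0x23→b8/s0 MISS; vc=[]
#1 0x20→b8/s0 L1-HIT; vc=[]
#2 0x48→b18/s2 MISS; vc=[]
#3 0x4a→b18/s2 L1-HIT; vc=[]
#4 0x91→b36/s4 MISS; vc=[]
#5 0xdd→b55/s7 MISS; vc=[]
#6 0x4a→b18/s2 L1-HIT; vc=[]
#7 0x23→b8/s0 L1-HIT; vc=[]
#8 0x21→b8/s0 L1-HIT; vc=[]
#9 0x23→b8/s0 L1-HIT; vc=[]
#10 0x20→b8/s0 L1-HIT; vc=[]
#11 0xdf→b55/s7 L1-HIT; vc=[]
#12 0x61→b24/s0 MISS; vc=[8]
#13 0x22→b8/s0 VC-HIT; vc=[24]
#14 0x92→b36/s4 L1-HIT; vc=[24]
#15 0x33→b12/s4 MISS; vc=[24,36]
#16 0x53→b20/s4 MISS; vc=[24,36,12]
#17 0x32→b12/s4 VC-HIT; vc=[24,36,20]

SEQ = [MISS, L1-HIT, MISS, L1-HIT, MISS, MISS, L1-HIT, L1-HIT, L1-HIT, L1-HIT, L1-HIT, L1-HIT, MISS, VC-HIT, L1-HIT, MISS, MISS, VC-HIT]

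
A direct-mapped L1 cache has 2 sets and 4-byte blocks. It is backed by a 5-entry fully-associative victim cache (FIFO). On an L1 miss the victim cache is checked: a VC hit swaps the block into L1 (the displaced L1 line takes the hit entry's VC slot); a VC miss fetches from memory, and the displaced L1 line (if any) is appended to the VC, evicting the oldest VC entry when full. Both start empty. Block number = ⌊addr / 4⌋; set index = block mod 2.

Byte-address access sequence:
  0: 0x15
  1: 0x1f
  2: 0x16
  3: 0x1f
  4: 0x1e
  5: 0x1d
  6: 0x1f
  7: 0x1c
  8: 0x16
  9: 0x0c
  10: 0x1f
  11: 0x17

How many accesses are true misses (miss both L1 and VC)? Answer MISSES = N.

MISSES = 3

  [0] addr=0x15 blk=5 s=1: MISS | VC []
  [1] addr=0x1f blk=7 s=1: MISS | VC [5]
  [2] addr=0x16 blk=5 s=1: VC-HIT | VC [7]
  [3] addr=0x1f blk=7 s=1: VC-HIT | VC [5]
  [4] addr=0x1e blk=7 s=1: L1-HIT | VC [5]
  [5] addr=0x1d blk=7 s=1: L1-HIT | VC [5]
  [6] addr=0x1f blk=7 s=1: L1-HIT | VC [5]
  [7] addr=0x1c blk=7 s=1: L1-HIT | VC [5]
  [8] addr=0x16 blk=5 s=1: VC-HIT | VC [7]
  [9] addr=0xc blk=3 s=1: MISS | VC [7, 5]
  [10] addr=0x1f blk=7 s=1: VC-HIT | VC [3, 5]
  [11] addr=0x17 blk=5 s=1: VC-HIT | VC [3, 7]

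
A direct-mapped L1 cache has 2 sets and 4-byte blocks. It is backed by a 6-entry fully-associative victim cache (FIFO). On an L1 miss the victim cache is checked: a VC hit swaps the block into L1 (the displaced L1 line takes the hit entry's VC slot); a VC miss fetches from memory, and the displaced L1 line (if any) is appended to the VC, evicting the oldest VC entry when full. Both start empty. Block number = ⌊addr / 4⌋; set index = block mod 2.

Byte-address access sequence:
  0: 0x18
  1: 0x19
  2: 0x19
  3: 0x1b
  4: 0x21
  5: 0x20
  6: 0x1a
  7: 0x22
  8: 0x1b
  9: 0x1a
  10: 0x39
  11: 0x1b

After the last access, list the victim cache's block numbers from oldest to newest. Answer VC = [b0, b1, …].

VC = [8, 14]

#0 0x18→b6/s0 MISS; vc=[]
#1 0x19→b6/s0 L1-HIT; vc=[]
#2 0x19→b6/s0 L1-HIT; vc=[]
#3 0x1b→b6/s0 L1-HIT; vc=[]
#4 0x21→b8/s0 MISS; vc=[6]
#5 0x20→b8/s0 L1-HIT; vc=[6]
#6 0x1a→b6/s0 VC-HIT; vc=[8]
#7 0x22→b8/s0 VC-HIT; vc=[6]
#8 0x1b→b6/s0 VC-HIT; vc=[8]
#9 0x1a→b6/s0 L1-HIT; vc=[8]
#10 0x39→b14/s0 MISS; vc=[8,6]
#11 0x1b→b6/s0 VC-HIT; vc=[8,14]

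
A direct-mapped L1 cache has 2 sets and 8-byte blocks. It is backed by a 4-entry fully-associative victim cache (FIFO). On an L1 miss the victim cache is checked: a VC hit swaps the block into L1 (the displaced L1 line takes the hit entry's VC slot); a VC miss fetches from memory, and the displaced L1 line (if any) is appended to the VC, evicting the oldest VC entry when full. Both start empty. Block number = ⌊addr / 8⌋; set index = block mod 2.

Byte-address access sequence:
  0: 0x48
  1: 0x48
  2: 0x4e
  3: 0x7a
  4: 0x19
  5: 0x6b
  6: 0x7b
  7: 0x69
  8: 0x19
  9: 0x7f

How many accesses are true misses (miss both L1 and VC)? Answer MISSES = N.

MISSES = 4

#0 0x48→b9/s1 MISS; vc=[]
#1 0x48→b9/s1 L1-HIT; vc=[]
#2 0x4e→b9/s1 L1-HIT; vc=[]
#3 0x7a→b15/s1 MISS; vc=[9]
#4 0x19→b3/s1 MISS; vc=[9,15]
#5 0x6b→b13/s1 MISS; vc=[9,15,3]
#6 0x7b→b15/s1 VC-HIT; vc=[9,13,3]
#7 0x69→b13/s1 VC-HIT; vc=[9,15,3]
#8 0x19→b3/s1 VC-HIT; vc=[9,15,13]
#9 0x7f→b15/s1 VC-HIT; vc=[9,3,13]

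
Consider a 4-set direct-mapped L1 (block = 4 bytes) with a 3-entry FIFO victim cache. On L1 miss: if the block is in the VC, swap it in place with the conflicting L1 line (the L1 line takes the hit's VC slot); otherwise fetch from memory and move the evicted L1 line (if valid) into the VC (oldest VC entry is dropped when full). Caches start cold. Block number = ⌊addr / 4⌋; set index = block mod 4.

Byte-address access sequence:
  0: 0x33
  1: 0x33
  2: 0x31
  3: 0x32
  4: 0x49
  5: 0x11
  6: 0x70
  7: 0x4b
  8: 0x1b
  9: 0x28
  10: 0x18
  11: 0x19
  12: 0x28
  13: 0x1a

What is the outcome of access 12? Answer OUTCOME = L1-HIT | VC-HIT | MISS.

0: 0x33 (blk 12, set 0) → MISS  vc=[]
1: 0x33 (blk 12, set 0) → L1-HIT  vc=[]
2: 0x31 (blk 12, set 0) → L1-HIT  vc=[]
3: 0x32 (blk 12, set 0) → L1-HIT  vc=[]
4: 0x49 (blk 18, set 2) → MISS  vc=[]
5: 0x11 (blk 4, set 0) → MISS  vc=[12]
6: 0x70 (blk 28, set 0) → MISS  vc=[12, 4]
7: 0x4b (blk 18, set 2) → L1-HIT  vc=[12, 4]
8: 0x1b (blk 6, set 2) → MISS  vc=[12, 4, 18]
9: 0x28 (blk 10, set 2) → MISS  vc=[4, 18, 6]
10: 0x18 (blk 6, set 2) → VC-HIT  vc=[4, 18, 10]
11: 0x19 (blk 6, set 2) → L1-HIT  vc=[4, 18, 10]
12: 0x28 (blk 10, set 2) → VC-HIT  vc=[4, 18, 6]
13: 0x1a (blk 6, set 2) → VC-HIT  vc=[4, 18, 10]

OUTCOME = VC-HIT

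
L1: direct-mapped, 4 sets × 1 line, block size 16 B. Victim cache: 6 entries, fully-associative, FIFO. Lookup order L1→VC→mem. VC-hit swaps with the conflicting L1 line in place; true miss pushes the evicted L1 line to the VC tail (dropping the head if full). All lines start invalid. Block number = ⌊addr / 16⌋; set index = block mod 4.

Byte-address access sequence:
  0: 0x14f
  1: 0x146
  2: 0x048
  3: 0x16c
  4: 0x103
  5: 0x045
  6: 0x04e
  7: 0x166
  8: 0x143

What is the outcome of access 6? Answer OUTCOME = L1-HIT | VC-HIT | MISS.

OUTCOME = L1-HIT

  [0] addr=0x14f blk=20 s=0: MISS | VC []
  [1] addr=0x146 blk=20 s=0: L1-HIT | VC []
  [2] addr=0x48 blk=4 s=0: MISS | VC [20]
  [3] addr=0x16c blk=22 s=2: MISS | VC [20]
  [4] addr=0x103 blk=16 s=0: MISS | VC [20, 4]
  [5] addr=0x45 blk=4 s=0: VC-HIT | VC [20, 16]
  [6] addr=0x4e blk=4 s=0: L1-HIT | VC [20, 16]
  [7] addr=0x166 blk=22 s=2: L1-HIT | VC [20, 16]
  [8] addr=0x143 blk=20 s=0: VC-HIT | VC [4, 16]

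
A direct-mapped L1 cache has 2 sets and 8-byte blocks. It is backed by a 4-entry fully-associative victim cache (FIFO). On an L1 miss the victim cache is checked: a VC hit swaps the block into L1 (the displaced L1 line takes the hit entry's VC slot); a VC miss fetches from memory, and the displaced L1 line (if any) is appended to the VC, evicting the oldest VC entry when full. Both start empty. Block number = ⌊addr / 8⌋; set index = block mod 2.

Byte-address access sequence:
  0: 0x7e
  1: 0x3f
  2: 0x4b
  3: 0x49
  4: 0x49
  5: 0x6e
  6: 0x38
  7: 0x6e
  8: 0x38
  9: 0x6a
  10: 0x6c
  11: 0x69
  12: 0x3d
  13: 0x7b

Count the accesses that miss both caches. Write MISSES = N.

0: 0x7e (blk 15, set 1) → MISS  vc=[]
1: 0x3f (blk 7, set 1) → MISS  vc=[15]
2: 0x4b (blk 9, set 1) → MISS  vc=[15, 7]
3: 0x49 (blk 9, set 1) → L1-HIT  vc=[15, 7]
4: 0x49 (blk 9, set 1) → L1-HIT  vc=[15, 7]
5: 0x6e (blk 13, set 1) → MISS  vc=[15, 7, 9]
6: 0x38 (blk 7, set 1) → VC-HIT  vc=[15, 13, 9]
7: 0x6e (blk 13, set 1) → VC-HIT  vc=[15, 7, 9]
8: 0x38 (blk 7, set 1) → VC-HIT  vc=[15, 13, 9]
9: 0x6a (blk 13, set 1) → VC-HIT  vc=[15, 7, 9]
10: 0x6c (blk 13, set 1) → L1-HIT  vc=[15, 7, 9]
11: 0x69 (blk 13, set 1) → L1-HIT  vc=[15, 7, 9]
12: 0x3d (blk 7, set 1) → VC-HIT  vc=[15, 13, 9]
13: 0x7b (blk 15, set 1) → VC-HIT  vc=[7, 13, 9]

MISSES = 4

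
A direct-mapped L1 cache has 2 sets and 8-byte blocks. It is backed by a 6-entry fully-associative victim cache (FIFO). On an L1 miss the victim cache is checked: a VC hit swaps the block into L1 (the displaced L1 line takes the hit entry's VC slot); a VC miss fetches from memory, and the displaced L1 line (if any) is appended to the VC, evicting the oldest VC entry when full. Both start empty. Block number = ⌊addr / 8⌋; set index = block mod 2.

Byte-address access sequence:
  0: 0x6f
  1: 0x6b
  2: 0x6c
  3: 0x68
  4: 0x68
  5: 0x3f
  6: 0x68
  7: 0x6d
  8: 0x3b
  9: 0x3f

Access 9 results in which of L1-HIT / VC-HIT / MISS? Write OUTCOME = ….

#0 0x6f→b13/s1 MISS; vc=[]
#1 0x6b→b13/s1 L1-HIT; vc=[]
#2 0x6c→b13/s1 L1-HIT; vc=[]
#3 0x68→b13/s1 L1-HIT; vc=[]
#4 0x68→b13/s1 L1-HIT; vc=[]
#5 0x3f→b7/s1 MISS; vc=[13]
#6 0x68→b13/s1 VC-HIT; vc=[7]
#7 0x6d→b13/s1 L1-HIT; vc=[7]
#8 0x3b→b7/s1 VC-HIT; vc=[13]
#9 0x3f→b7/s1 L1-HIT; vc=[13]

OUTCOME = L1-HIT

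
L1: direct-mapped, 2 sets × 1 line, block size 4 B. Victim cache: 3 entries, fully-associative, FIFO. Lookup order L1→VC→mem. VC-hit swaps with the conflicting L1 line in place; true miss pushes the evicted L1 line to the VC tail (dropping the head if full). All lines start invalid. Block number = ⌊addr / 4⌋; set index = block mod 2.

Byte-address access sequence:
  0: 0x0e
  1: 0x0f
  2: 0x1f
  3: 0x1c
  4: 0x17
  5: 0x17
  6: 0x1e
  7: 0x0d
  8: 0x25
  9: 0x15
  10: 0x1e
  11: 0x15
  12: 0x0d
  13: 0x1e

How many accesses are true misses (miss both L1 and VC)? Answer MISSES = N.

0: 0xe (blk 3, set 1) → MISS  vc=[]
1: 0xf (blk 3, set 1) → L1-HIT  vc=[]
2: 0x1f (blk 7, set 1) → MISS  vc=[3]
3: 0x1c (blk 7, set 1) → L1-HIT  vc=[3]
4: 0x17 (blk 5, set 1) → MISS  vc=[3, 7]
5: 0x17 (blk 5, set 1) → L1-HIT  vc=[3, 7]
6: 0x1e (blk 7, set 1) → VC-HIT  vc=[3, 5]
7: 0xd (blk 3, set 1) → VC-HIT  vc=[7, 5]
8: 0x25 (blk 9, set 1) → MISS  vc=[7, 5, 3]
9: 0x15 (blk 5, set 1) → VC-HIT  vc=[7, 9, 3]
10: 0x1e (blk 7, set 1) → VC-HIT  vc=[5, 9, 3]
11: 0x15 (blk 5, set 1) → VC-HIT  vc=[7, 9, 3]
12: 0xd (blk 3, set 1) → VC-HIT  vc=[7, 9, 5]
13: 0x1e (blk 7, set 1) → VC-HIT  vc=[3, 9, 5]

MISSES = 4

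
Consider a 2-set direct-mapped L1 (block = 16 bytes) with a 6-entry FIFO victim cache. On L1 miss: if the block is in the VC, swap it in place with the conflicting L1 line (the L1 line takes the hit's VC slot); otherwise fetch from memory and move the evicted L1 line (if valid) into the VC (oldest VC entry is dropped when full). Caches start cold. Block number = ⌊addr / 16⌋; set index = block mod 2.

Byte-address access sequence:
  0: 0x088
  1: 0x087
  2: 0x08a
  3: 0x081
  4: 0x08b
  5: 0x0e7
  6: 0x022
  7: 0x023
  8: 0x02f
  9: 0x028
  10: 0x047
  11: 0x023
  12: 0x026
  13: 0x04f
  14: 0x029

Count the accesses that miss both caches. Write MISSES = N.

0: 0x88 (blk 8, set 0) → MISS  vc=[]
1: 0x87 (blk 8, set 0) → L1-HIT  vc=[]
2: 0x8a (blk 8, set 0) → L1-HIT  vc=[]
3: 0x81 (blk 8, set 0) → L1-HIT  vc=[]
4: 0x8b (blk 8, set 0) → L1-HIT  vc=[]
5: 0xe7 (blk 14, set 0) → MISS  vc=[8]
6: 0x22 (blk 2, set 0) → MISS  vc=[8, 14]
7: 0x23 (blk 2, set 0) → L1-HIT  vc=[8, 14]
8: 0x2f (blk 2, set 0) → L1-HIT  vc=[8, 14]
9: 0x28 (blk 2, set 0) → L1-HIT  vc=[8, 14]
10: 0x47 (blk 4, set 0) → MISS  vc=[8, 14, 2]
11: 0x23 (blk 2, set 0) → VC-HIT  vc=[8, 14, 4]
12: 0x26 (blk 2, set 0) → L1-HIT  vc=[8, 14, 4]
13: 0x4f (blk 4, set 0) → VC-HIT  vc=[8, 14, 2]
14: 0x29 (blk 2, set 0) → VC-HIT  vc=[8, 14, 4]

MISSES = 4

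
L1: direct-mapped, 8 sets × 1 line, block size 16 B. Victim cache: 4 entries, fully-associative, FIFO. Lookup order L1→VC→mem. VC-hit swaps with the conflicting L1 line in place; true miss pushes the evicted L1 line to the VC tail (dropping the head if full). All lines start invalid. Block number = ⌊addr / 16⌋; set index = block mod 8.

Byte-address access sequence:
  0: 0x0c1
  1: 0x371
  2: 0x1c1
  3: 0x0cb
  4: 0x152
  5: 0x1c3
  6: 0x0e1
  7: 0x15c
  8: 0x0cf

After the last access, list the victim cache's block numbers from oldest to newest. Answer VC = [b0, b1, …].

VC = [28]

0: 0xc1 (blk 12, set 4) → MISS  vc=[]
1: 0x371 (blk 55, set 7) → MISS  vc=[]
2: 0x1c1 (blk 28, set 4) → MISS  vc=[12]
3: 0xcb (blk 12, set 4) → VC-HIT  vc=[28]
4: 0x152 (blk 21, set 5) → MISS  vc=[28]
5: 0x1c3 (blk 28, set 4) → VC-HIT  vc=[12]
6: 0xe1 (blk 14, set 6) → MISS  vc=[12]
7: 0x15c (blk 21, set 5) → L1-HIT  vc=[12]
8: 0xcf (blk 12, set 4) → VC-HIT  vc=[28]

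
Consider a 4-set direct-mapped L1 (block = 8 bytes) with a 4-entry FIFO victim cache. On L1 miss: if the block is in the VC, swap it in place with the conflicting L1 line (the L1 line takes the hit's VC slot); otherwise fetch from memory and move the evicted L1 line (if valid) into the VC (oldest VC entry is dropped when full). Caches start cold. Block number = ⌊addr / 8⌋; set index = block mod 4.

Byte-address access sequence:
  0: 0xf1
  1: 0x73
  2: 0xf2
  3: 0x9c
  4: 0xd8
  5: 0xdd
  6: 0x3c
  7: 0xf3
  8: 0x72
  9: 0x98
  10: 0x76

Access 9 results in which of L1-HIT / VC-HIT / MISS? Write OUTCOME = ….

0: 0xf1 (blk 30, set 2) → MISS  vc=[]
1: 0x73 (blk 14, set 2) → MISS  vc=[30]
2: 0xf2 (blk 30, set 2) → VC-HIT  vc=[14]
3: 0x9c (blk 19, set 3) → MISS  vc=[14]
4: 0xd8 (blk 27, set 3) → MISS  vc=[14, 19]
5: 0xdd (blk 27, set 3) → L1-HIT  vc=[14, 19]
6: 0x3c (blk 7, set 3) → MISS  vc=[14, 19, 27]
7: 0xf3 (blk 30, set 2) → L1-HIT  vc=[14, 19, 27]
8: 0x72 (blk 14, set 2) → VC-HIT  vc=[30, 19, 27]
9: 0x98 (blk 19, set 3) → VC-HIT  vc=[30, 7, 27]
10: 0x76 (blk 14, set 2) → L1-HIT  vc=[30, 7, 27]

OUTCOME = VC-HIT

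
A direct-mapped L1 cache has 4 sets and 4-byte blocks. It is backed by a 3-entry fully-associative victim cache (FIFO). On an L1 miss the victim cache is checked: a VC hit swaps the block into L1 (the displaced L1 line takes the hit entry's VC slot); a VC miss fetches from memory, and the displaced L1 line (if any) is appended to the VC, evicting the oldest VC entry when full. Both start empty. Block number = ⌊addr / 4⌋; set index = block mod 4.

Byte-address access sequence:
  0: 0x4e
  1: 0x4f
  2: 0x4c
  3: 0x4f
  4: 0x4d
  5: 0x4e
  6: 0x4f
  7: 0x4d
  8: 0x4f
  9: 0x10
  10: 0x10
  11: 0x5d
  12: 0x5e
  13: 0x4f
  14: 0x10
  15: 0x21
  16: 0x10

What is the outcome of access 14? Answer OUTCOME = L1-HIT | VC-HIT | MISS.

#0 0x4e→b19/s3 MISS; vc=[]
#1 0x4f→b19/s3 L1-HIT; vc=[]
#2 0x4c→b19/s3 L1-HIT; vc=[]
#3 0x4f→b19/s3 L1-HIT; vc=[]
#4 0x4d→b19/s3 L1-HIT; vc=[]
#5 0x4e→b19/s3 L1-HIT; vc=[]
#6 0x4f→b19/s3 L1-HIT; vc=[]
#7 0x4d→b19/s3 L1-HIT; vc=[]
#8 0x4f→b19/s3 L1-HIT; vc=[]
#9 0x10→b4/s0 MISS; vc=[]
#10 0x10→b4/s0 L1-HIT; vc=[]
#11 0x5d→b23/s3 MISS; vc=[19]
#12 0x5e→b23/s3 L1-HIT; vc=[19]
#13 0x4f→b19/s3 VC-HIT; vc=[23]
#14 0x10→b4/s0 L1-HIT; vc=[23]
#15 0x21→b8/s0 MISS; vc=[23,4]
#16 0x10→b4/s0 VC-HIT; vc=[23,8]

OUTCOME = L1-HIT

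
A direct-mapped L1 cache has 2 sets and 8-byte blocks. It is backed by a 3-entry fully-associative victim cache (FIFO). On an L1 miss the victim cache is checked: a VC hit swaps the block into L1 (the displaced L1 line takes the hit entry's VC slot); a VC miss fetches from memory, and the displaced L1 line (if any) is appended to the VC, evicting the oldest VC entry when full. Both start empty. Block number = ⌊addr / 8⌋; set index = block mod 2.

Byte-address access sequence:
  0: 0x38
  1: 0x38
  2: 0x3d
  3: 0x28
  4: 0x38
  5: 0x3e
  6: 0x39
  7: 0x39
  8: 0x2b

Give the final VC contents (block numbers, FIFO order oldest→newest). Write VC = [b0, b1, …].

0: 0x38 (blk 7, set 1) → MISS  vc=[]
1: 0x38 (blk 7, set 1) → L1-HIT  vc=[]
2: 0x3d (blk 7, set 1) → L1-HIT  vc=[]
3: 0x28 (blk 5, set 1) → MISS  vc=[7]
4: 0x38 (blk 7, set 1) → VC-HIT  vc=[5]
5: 0x3e (blk 7, set 1) → L1-HIT  vc=[5]
6: 0x39 (blk 7, set 1) → L1-HIT  vc=[5]
7: 0x39 (blk 7, set 1) → L1-HIT  vc=[5]
8: 0x2b (blk 5, set 1) → VC-HIT  vc=[7]

VC = [7]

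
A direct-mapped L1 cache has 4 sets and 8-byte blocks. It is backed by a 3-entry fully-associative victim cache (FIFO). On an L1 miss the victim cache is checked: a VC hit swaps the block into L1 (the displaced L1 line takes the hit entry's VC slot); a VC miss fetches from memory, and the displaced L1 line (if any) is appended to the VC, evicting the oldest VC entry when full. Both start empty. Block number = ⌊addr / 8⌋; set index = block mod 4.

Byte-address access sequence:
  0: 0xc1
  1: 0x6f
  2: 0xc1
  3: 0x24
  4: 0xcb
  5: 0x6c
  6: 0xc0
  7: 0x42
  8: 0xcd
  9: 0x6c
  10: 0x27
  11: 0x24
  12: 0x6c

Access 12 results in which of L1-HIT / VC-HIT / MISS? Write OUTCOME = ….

OUTCOME = L1-HIT

0: 0xc1 (blk 24, set 0) → MISS  vc=[]
1: 0x6f (blk 13, set 1) → MISS  vc=[]
2: 0xc1 (blk 24, set 0) → L1-HIT  vc=[]
3: 0x24 (blk 4, set 0) → MISS  vc=[24]
4: 0xcb (blk 25, set 1) → MISS  vc=[24, 13]
5: 0x6c (blk 13, set 1) → VC-HIT  vc=[24, 25]
6: 0xc0 (blk 24, set 0) → VC-HIT  vc=[4, 25]
7: 0x42 (blk 8, set 0) → MISS  vc=[4, 25, 24]
8: 0xcd (blk 25, set 1) → VC-HIT  vc=[4, 13, 24]
9: 0x6c (blk 13, set 1) → VC-HIT  vc=[4, 25, 24]
10: 0x27 (blk 4, set 0) → VC-HIT  vc=[8, 25, 24]
11: 0x24 (blk 4, set 0) → L1-HIT  vc=[8, 25, 24]
12: 0x6c (blk 13, set 1) → L1-HIT  vc=[8, 25, 24]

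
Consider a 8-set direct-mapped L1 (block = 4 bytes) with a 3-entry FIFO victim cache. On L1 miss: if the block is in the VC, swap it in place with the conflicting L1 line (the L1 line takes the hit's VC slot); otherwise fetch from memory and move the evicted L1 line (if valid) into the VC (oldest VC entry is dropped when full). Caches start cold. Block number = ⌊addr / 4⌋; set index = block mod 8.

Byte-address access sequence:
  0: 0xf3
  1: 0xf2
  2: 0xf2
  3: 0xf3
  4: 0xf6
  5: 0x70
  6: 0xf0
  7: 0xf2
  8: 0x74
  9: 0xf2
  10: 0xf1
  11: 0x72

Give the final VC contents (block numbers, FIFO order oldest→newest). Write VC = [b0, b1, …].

VC = [60, 61]

  [0] addr=0xf3 blk=60 s=4: MISS | VC []
  [1] addr=0xf2 blk=60 s=4: L1-HIT | VC []
  [2] addr=0xf2 blk=60 s=4: L1-HIT | VC []
  [3] addr=0xf3 blk=60 s=4: L1-HIT | VC []
  [4] addr=0xf6 blk=61 s=5: MISS | VC []
  [5] addr=0x70 blk=28 s=4: MISS | VC [60]
  [6] addr=0xf0 blk=60 s=4: VC-HIT | VC [28]
  [7] addr=0xf2 blk=60 s=4: L1-HIT | VC [28]
  [8] addr=0x74 blk=29 s=5: MISS | VC [28, 61]
  [9] addr=0xf2 blk=60 s=4: L1-HIT | VC [28, 61]
  [10] addr=0xf1 blk=60 s=4: L1-HIT | VC [28, 61]
  [11] addr=0x72 blk=28 s=4: VC-HIT | VC [60, 61]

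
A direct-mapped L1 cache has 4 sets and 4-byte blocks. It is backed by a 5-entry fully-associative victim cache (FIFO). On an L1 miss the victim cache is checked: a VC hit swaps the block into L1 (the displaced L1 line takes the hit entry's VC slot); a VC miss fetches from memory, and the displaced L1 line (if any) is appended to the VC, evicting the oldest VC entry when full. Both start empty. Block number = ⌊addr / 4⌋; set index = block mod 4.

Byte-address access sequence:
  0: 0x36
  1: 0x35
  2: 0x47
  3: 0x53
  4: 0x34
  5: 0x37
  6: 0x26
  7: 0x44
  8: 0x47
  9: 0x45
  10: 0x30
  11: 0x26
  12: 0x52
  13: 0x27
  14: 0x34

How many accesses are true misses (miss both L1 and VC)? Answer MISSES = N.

  [0] addr=0x36 blk=13 s=1: MISS | VC []
  [1] addr=0x35 blk=13 s=1: L1-HIT | VC []
  [2] addr=0x47 blk=17 s=1: MISS | VC [13]
  [3] addr=0x53 blk=20 s=0: MISS | VC [13]
  [4] addr=0x34 blk=13 s=1: VC-HIT | VC [17]
  [5] addr=0x37 blk=13 s=1: L1-HIT | VC [17]
  [6] addr=0x26 blk=9 s=1: MISS | VC [17, 13]
  [7] addr=0x44 blk=17 s=1: VC-HIT | VC [9, 13]
  [8] addr=0x47 blk=17 s=1: L1-HIT | VC [9, 13]
  [9] addr=0x45 blk=17 s=1: L1-HIT | VC [9, 13]
  [10] addr=0x30 blk=12 s=0: MISS | VC [9, 13, 20]
  [11] addr=0x26 blk=9 s=1: VC-HIT | VC [17, 13, 20]
  [12] addr=0x52 blk=20 s=0: VC-HIT | VC [17, 13, 12]
  [13] addr=0x27 blk=9 s=1: L1-HIT | VC [17, 13, 12]
  [14] addr=0x34 blk=13 s=1: VC-HIT | VC [17, 9, 12]

MISSES = 5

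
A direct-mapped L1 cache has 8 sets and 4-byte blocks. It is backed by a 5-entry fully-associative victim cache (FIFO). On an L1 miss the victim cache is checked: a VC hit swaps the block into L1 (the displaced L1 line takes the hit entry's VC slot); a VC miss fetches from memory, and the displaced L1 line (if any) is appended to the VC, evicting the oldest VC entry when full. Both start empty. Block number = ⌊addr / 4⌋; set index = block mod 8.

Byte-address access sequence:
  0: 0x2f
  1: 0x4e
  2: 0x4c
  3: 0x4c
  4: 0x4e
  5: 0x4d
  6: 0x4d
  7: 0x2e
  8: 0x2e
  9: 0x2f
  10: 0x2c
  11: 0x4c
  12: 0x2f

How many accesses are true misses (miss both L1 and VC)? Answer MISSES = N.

0: 0x2f (blk 11, set 3) → MISS  vc=[]
1: 0x4e (blk 19, set 3) → MISS  vc=[11]
2: 0x4c (blk 19, set 3) → L1-HIT  vc=[11]
3: 0x4c (blk 19, set 3) → L1-HIT  vc=[11]
4: 0x4e (blk 19, set 3) → L1-HIT  vc=[11]
5: 0x4d (blk 19, set 3) → L1-HIT  vc=[11]
6: 0x4d (blk 19, set 3) → L1-HIT  vc=[11]
7: 0x2e (blk 11, set 3) → VC-HIT  vc=[19]
8: 0x2e (blk 11, set 3) → L1-HIT  vc=[19]
9: 0x2f (blk 11, set 3) → L1-HIT  vc=[19]
10: 0x2c (blk 11, set 3) → L1-HIT  vc=[19]
11: 0x4c (blk 19, set 3) → VC-HIT  vc=[11]
12: 0x2f (blk 11, set 3) → VC-HIT  vc=[19]

MISSES = 2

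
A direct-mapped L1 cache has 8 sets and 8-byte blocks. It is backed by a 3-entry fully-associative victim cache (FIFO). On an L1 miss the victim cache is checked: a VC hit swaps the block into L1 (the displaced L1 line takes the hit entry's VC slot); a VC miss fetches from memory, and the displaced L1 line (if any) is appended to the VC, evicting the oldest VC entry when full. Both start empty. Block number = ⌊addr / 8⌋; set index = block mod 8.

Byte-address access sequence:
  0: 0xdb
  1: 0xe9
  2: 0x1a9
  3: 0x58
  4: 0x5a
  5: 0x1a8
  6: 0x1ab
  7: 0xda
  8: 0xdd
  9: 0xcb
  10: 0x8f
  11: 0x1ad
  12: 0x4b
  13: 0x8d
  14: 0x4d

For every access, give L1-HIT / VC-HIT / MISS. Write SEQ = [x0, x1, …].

SEQ = [MISS, MISS, MISS, MISS, L1-HIT, L1-HIT, L1-HIT, VC-HIT, L1-HIT, MISS, MISS, L1-HIT, MISS, VC-HIT, VC-HIT]

0: 0xdb (blk 27, set 3) → MISS  vc=[]
1: 0xe9 (blk 29, set 5) → MISS  vc=[]
2: 0x1a9 (blk 53, set 5) → MISS  vc=[29]
3: 0x58 (blk 11, set 3) → MISS  vc=[29, 27]
4: 0x5a (blk 11, set 3) → L1-HIT  vc=[29, 27]
5: 0x1a8 (blk 53, set 5) → L1-HIT  vc=[29, 27]
6: 0x1ab (blk 53, set 5) → L1-HIT  vc=[29, 27]
7: 0xda (blk 27, set 3) → VC-HIT  vc=[29, 11]
8: 0xdd (blk 27, set 3) → L1-HIT  vc=[29, 11]
9: 0xcb (blk 25, set 1) → MISS  vc=[29, 11]
10: 0x8f (blk 17, set 1) → MISS  vc=[29, 11, 25]
11: 0x1ad (blk 53, set 5) → L1-HIT  vc=[29, 11, 25]
12: 0x4b (blk 9, set 1) → MISS  vc=[11, 25, 17]
13: 0x8d (blk 17, set 1) → VC-HIT  vc=[11, 25, 9]
14: 0x4d (blk 9, set 1) → VC-HIT  vc=[11, 25, 17]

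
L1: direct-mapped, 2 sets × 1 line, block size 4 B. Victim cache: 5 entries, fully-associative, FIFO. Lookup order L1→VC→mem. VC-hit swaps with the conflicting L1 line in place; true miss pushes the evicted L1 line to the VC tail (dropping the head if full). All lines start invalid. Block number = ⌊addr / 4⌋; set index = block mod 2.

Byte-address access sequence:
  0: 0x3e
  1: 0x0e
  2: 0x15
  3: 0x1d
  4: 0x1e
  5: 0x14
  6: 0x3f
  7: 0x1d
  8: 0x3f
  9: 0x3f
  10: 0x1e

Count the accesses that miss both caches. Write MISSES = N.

MISSES = 4

0: 0x3e (blk 15, set 1) → MISS  vc=[]
1: 0xe (blk 3, set 1) → MISS  vc=[15]
2: 0x15 (blk 5, set 1) → MISS  vc=[15, 3]
3: 0x1d (blk 7, set 1) → MISS  vc=[15, 3, 5]
4: 0x1e (blk 7, set 1) → L1-HIT  vc=[15, 3, 5]
5: 0x14 (blk 5, set 1) → VC-HIT  vc=[15, 3, 7]
6: 0x3f (blk 15, set 1) → VC-HIT  vc=[5, 3, 7]
7: 0x1d (blk 7, set 1) → VC-HIT  vc=[5, 3, 15]
8: 0x3f (blk 15, set 1) → VC-HIT  vc=[5, 3, 7]
9: 0x3f (blk 15, set 1) → L1-HIT  vc=[5, 3, 7]
10: 0x1e (blk 7, set 1) → VC-HIT  vc=[5, 3, 15]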